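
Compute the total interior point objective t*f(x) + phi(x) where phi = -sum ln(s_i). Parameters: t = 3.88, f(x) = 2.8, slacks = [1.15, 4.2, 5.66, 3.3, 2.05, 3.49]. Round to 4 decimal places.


Step 1: Compute log-barrier.
ln values: [0.1398, 1.4351, 1.7334, 1.1939, 0.7178, 1.2499]
phi = -(0.1398 + 1.4351 + 1.7334 + 1.1939 + 0.7178 + 1.2499) = -6.4699
Step 2: Compute augmented objective.
t*f(x) = 3.88*2.8 = 10.864
Total = 10.864 - 6.4699 = 4.3941


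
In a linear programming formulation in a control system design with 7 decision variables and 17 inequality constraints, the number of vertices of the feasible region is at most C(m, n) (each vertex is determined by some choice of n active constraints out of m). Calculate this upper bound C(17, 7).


Each vertex corresponds to some choice of n active constraints out of m, so the number of vertices is at most C(m, n) = m! / (n!(m-n)!).
m = 17, n = 7
Numerator: 17 * 16 * 15 * 14 * 13 * 12 * 11
Denominator: 7! = 5040
C(17, 7) = 19448


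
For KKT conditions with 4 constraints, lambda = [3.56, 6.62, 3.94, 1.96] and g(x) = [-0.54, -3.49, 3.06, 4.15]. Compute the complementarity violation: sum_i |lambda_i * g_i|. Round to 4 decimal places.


KKT complementary slackness check:
lambda_1 * g_1 = 3.56 * -0.54 = -1.9224
lambda_2 * g_2 = 6.62 * -3.49 = -23.1038
lambda_3 * g_3 = 3.94 * 3.06 = 12.0564
lambda_4 * g_4 = 1.96 * 4.15 = 8.134
Total violation = 1.9224 + 23.1038 + 12.0564 + 8.134 = 45.2166


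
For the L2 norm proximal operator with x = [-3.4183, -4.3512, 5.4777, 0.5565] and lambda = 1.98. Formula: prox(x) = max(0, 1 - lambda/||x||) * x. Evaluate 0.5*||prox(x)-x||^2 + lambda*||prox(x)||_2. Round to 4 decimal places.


Step 1: Compute ||x||.
||x|| = 7.8059
Step 2: Compute scaling factor.
scale = max(0, 1 - 1.98/7.8059) = 0.7463
Step 3: prox(x) = [-2.5512, -3.2475, 4.0883, 0.4153]
||prox(x)|| = 5.8259
Step 4: Proximal objective.
0.5*||prox-x||^2 = 1.9602
lambda*||prox|| = 11.5353
Total = 13.4955


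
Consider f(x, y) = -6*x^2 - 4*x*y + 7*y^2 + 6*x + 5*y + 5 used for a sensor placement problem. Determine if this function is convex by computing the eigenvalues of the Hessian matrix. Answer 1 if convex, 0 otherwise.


The Hessian of f(x,y) = -6*x^2 - 4*x*y + 7*y^2 + 6*x + 5*y + 5 is:
H = [[-12, -4], [-4, 14]]
Trace = -12 + 14 = 2
Determinant = -12*14 - (-4)^2 = -184
Discriminant = (2)^2 - 4*-184 = 740.0
Eigenvalues: lambda_1 = -12.6015, lambda_2 = 14.6015
The function is not convex.

0


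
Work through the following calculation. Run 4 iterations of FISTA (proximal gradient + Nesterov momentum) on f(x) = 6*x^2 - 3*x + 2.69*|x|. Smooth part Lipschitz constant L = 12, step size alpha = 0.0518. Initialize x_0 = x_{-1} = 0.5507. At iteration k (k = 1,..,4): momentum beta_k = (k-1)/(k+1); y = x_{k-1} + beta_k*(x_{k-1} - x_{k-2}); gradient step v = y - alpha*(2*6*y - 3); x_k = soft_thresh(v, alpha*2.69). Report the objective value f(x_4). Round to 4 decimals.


FISTA on f(x) = 6*x^2 - 3*x + 2.69*|x|
L = 12, alpha = 0.0518
Iteration 1: beta = 0.0, y = 0.5507 + 0.0*(0.5507 - 0.5507) = 0.5507
  grad(y) = 3.6084, v = y - alpha*grad = 0.3638
  prox(v) = soft_thresh(0.3638, 0.1393) = 0.2244
Iteration 2: beta = 0.3333, y = 0.2244 + 0.3333*(0.2244 - 0.5507) = 0.1157
  grad(y) = -1.6117, v = y - alpha*grad = 0.1992
  prox(v) = soft_thresh(0.1992, 0.1393) = 0.0598
Iteration 3: beta = 0.5, y = 0.0598 + 0.5*(0.0598 - 0.2244) = -0.0225
  grad(y) = -3.2696, v = y - alpha*grad = 0.1469
  prox(v) = soft_thresh(0.1469, 0.1393) = 0.0076
Iteration 4: beta = 0.6, y = 0.0076 + 0.6*(0.0076 - 0.0598) = -0.0238
  grad(y) = -3.2857, v = y - alpha*grad = 0.1464
  prox(v) = soft_thresh(0.1464, 0.1393) = 0.007
f(x_4) = 6*0.007^2 - 3*0.007 + 2.69*|0.007| = -0.0019


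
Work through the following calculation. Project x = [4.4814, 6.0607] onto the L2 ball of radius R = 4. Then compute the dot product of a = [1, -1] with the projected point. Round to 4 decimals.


Step 1: Compute ||x|| (intermediates to 6 decimals).
||x|| = sqrt(4.4814^2 + 6.0607^2) = 7.537575
Step 2: Project.
Since ||x|| > R, scale = R/||x|| = 4/7.537575 = 0.530675, proj(x) = scale * x
proj(x) = [2.378167, 3.216262]
Step 3: Dot product.
a^T * proj(x) = 1*2.378167 - 1*3.216262 = -0.8381


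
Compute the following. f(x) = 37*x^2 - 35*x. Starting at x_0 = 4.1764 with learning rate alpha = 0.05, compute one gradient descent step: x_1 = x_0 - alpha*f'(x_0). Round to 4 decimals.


We compute the gradient at x_0 and apply the update.
f'(x) = 74*x - 35
f'(4.1764) = 74*4.1764 - 35 = 274.0536
x_1 = 4.1764 - 0.05*274.0536 = -9.5263


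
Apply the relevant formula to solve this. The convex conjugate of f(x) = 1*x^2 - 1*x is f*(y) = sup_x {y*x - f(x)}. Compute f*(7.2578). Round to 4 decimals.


f*(y) = sup_x {y*x - a*x^2 - b*x} = sup_x {(y-b)*x - a*x^2}
FOC: (y - b) - 2a*x = 0 => x* = (y - b)/(2a)
x* = (7.2578 + 1)/(2*1) = 4.1289
f*(7.2578) = (y-b)^2/(4a) = (7.2578 + 1)^2/(4*1)
= 68.1913/4 = 17.0478


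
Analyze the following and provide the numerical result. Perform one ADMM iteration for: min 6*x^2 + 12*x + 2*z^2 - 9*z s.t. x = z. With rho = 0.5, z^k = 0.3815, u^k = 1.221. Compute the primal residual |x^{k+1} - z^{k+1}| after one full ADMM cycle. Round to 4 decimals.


ADMM iteration with rho = 0.5, z^k = 0.3815, u^k = 1.221
Step 1: x-update.
Minimize 6*x^2 + 12*x + (0.5/2)*(x - 0.3815 + 1.221)^2
FOC: (2*6 + 0.5)*x = -12 + 0.5*(0.3815 - 1.221)
x^{k+1} = -0.9936
Step 2: z-update.
Minimize 2*z^2 - 9*z + (0.5/2)*(-0.9936 - z + 1.221)^2
FOC: (2*2 + 0.5)*z = 9 + 0.5*(-0.9936 + 1.221)
z^{k+1} = 2.0253
Step 3: u-update.
u^{k+1} = 1.221 - 0.9936 - 2.0253 = -1.7978
Step 4: Primal residual = |-0.9936 - 2.0253| = 3.0188


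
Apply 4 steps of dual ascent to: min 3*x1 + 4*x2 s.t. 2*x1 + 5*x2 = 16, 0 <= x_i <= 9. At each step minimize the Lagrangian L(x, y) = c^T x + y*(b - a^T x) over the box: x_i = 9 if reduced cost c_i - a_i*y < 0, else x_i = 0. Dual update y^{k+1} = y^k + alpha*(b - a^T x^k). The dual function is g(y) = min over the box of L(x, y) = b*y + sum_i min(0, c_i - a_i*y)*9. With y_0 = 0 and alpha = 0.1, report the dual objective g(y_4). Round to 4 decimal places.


Dual ascent for LP: min 3*x1 + 4*x2, 2*x1 + 5*x2 = 16, 0 <= x_i <= 9
Step 1: y^k = 0.0, reduced costs: (3.0, 4.0)
  x^k = (0.0, 0.0), subgradient = b - a^T x = 16.0
  y^{k+1} = 0.0 + 0.1*16.0 = 1.6
Step 2: y^k = 1.6, reduced costs: (-0.2, -4.0)
  x^k = (9.0, 9.0), subgradient = b - a^T x = -47.0
  y^{k+1} = 1.6 + 0.1*-47.0 = -3.1
Step 3: y^k = -3.1, reduced costs: (9.2, 19.5)
  x^k = (0.0, 0.0), subgradient = b - a^T x = 16.0
  y^{k+1} = -3.1 + 0.1*16.0 = -1.5
Step 4: y^k = -1.5, reduced costs: (6.0, 11.5)
  x^k = (0.0, 0.0), subgradient = b - a^T x = 16.0
  y^{k+1} = -1.5 + 0.1*16.0 = 0.1
Dual objective at y_4 = 0.1: reduced costs (2.8, 3.5), box minimizer x = (0.0, 0.0)
g(y_4) = b*y + (c1 - a1*y)*x1 + (c2 - a2*y)*x2 = 16*0.1 + 2.8*0.0 + 3.5*0.0 = 1.6 + 0.0 + 0.0 = 1.6


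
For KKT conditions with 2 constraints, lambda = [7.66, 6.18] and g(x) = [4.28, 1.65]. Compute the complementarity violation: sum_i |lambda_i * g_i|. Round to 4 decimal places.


KKT complementary slackness check:
lambda_1 * g_1 = 7.66 * 4.28 = 32.7848
lambda_2 * g_2 = 6.18 * 1.65 = 10.197
Total violation = 32.7848 + 10.197 = 42.9818


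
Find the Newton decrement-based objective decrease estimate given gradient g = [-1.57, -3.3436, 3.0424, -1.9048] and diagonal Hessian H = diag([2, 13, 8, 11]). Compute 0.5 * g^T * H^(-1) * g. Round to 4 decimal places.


Step 1: H is diagonal, so H^(-1) * g = [-0.785, -0.2572, 0.3803, -0.1732].
Step 2: g^T H^(-1) g = sum_i g_i^2 / H_ii
  = (-1.57)^2/2 + (-3.3436)^2/13 + (3.0424)^2/8 + (-1.9048)^2/11
  = 1.2325 + 0.86 + 1.157 + 0.3298 = 3.5793
Step 3: Objective decrease = 0.5 * g^T H^(-1) g = 1.7896


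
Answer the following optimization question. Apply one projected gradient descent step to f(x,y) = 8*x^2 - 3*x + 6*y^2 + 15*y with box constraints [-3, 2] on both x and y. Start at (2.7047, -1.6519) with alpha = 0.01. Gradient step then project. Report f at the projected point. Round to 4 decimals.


Step 1: Compute gradient at (2.7047, -1.6519).
grad_x = 2*8*2.7047 - 3 = 40.2752
grad_y = 2*6*-1.6519 + 15 = -4.8228
Step 2: Gradient step.
x_raw = 2.7047 - 0.01*40.2752 = 2.3019
y_raw = -1.6519 - 0.01*-4.8228 = -1.6037
Step 3: Project onto [-3, 2].
x_proj = clip(2.3019) = 2.0
y_proj = clip(-1.6037) = -1.6037
Step 4: Evaluate f.
f(2.0, -1.6037) = 17.3755


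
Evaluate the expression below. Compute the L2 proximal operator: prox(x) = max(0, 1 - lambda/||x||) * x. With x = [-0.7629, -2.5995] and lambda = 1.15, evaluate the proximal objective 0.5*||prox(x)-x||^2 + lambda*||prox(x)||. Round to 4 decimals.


Step 1: Compute ||x||.
||x|| = 2.7091
Step 2: Compute scaling factor.
scale = max(0, 1 - 1.15/2.7091) = 0.5755
Step 3: prox(x) = [-0.4391, -1.496]
||prox(x)|| = 1.5591
Step 4: Proximal objective.
0.5*||prox-x||^2 = 0.6613
lambda*||prox|| = 1.793
Total = 2.4543


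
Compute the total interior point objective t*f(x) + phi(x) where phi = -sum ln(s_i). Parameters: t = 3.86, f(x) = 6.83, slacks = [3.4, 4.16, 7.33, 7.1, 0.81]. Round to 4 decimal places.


Step 1: Compute log-barrier.
ln values: [1.2238, 1.4255, 1.992, 1.9601, -0.2107]
phi = -(1.2238 + 1.4255 + 1.992 + 1.9601 - 0.2107) = -6.3906
Step 2: Compute augmented objective.
t*f(x) = 3.86*6.83 = 26.3638
Total = 26.3638 - 6.3906 = 19.9732


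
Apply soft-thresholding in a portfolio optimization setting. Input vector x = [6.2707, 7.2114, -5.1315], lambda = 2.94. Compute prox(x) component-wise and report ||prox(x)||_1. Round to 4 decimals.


Soft-thresholding with lambda = 2.94:
prox(6.2707) = sign(6.2707)*max(|6.2707| - 2.94, 0) = 3.3307
prox(7.2114) = sign(7.2114)*max(|7.2114| - 2.94, 0) = 4.2714
prox(-5.1315) = sign(-5.1315)*max(|-5.1315| - 2.94, 0) = -2.1915
prox(x) = [3.3307, 4.2714, -2.1915]
||prox(x)||_1 = 3.3307 + 4.2714 + 2.1915 = 9.7936


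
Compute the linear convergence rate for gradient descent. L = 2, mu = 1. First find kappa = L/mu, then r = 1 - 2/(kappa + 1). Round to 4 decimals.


Step 1: Compute the condition number.
kappa = L/mu = 2/1 = 2.0
Step 2: Compute the convergence rate.
r = 1 - 2/(kappa + 1) = 1 - 2*mu/(L + mu) = (L - mu)/(L + mu) = 1/3 = 0.3333


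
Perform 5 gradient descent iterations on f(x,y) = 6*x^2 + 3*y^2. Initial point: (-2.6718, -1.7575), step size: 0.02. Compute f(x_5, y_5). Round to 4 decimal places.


Gradient descent on f(x,y) = 6*x^2 + 3*y^2.
Starting point: (-2.6718, -1.7575), alpha = 0.02
Step 1: grad_x = 2*6*-2.6718 = -32.0616, grad_y = 2*3*-1.7575 = -10.545
  x_1 = -2.6718 - 0.02*-32.0616 = -2.0306
  y_1 = -1.7575 - 0.02*-10.545 = -1.5466
Step 2: grad_x = 2*6*-2.0306 = -24.3668, grad_y = 2*3*-1.5466 = -9.2796
  x_2 = -2.0306 - 0.02*-24.3668 = -1.5432
  y_2 = -1.5466 - 0.02*-9.2796 = -1.361
Step 3: grad_x = 2*6*-1.5432 = -18.5188, grad_y = 2*3*-1.361 = -8.166
  x_3 = -1.5432 - 0.02*-18.5188 = -1.1729
  y_3 = -1.361 - 0.02*-8.166 = -1.1977
Step 4: grad_x = 2*6*-1.1729 = -14.0743, grad_y = 2*3*-1.1977 = -7.1861
  x_4 = -1.1729 - 0.02*-14.0743 = -0.8914
  y_4 = -1.1977 - 0.02*-7.1861 = -1.054
Step 5: grad_x = 2*6*-0.8914 = -10.6964, grad_y = 2*3*-1.054 = -6.3238
  x_5 = -0.8914 - 0.02*-10.6964 = -0.6774
  y_5 = -1.054 - 0.02*-6.3238 = -0.9275
f(-0.6774, -0.9275) = 6*(-0.6774)^2 + 3*(-0.9275)^2 = 5.3343


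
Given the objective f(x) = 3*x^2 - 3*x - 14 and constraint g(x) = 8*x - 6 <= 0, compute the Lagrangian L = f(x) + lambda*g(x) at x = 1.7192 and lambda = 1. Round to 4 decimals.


Step 1: Evaluate f(x).
f(1.7192) = 3*1.7192^2 - 3*1.7192 - 14 = -10.2907
Step 2: Evaluate g(x).
g(1.7192) = 8*1.7192 - 6 = 7.7536
Step 3: Compute Lagrangian.
L = -10.2907 + 1*7.7536 = -2.5371


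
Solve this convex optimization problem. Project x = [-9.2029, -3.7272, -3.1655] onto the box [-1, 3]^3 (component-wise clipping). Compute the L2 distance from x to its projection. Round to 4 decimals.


Project each component onto [-1, 3].
clip(-9.2029) = -1.0, clip(-3.7272) = -1.0, clip(-3.1655) = -1.0
Projection = [-1.0, -1.0, -1.0]
Squared diffs: [67.2876, 7.4376, 4.6894]
Distance = sqrt(79.4146) = 8.9115


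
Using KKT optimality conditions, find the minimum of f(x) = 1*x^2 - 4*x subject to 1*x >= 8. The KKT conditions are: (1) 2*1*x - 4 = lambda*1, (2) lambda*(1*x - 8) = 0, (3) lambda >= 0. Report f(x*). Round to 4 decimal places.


Step 1: Try lambda = 0 (constraint inactive).
x_unc = 4/(2*1) = 2.0
Check: 1*2.0 = 2.0 < 8 -- violated!
Step 2: Constraint must be active: 1*x = 8
x* = 8/1 = 8.0
lambda = (2*1*8.0 - 4)/1 = 12.0
Step 3: Compute optimal value.
f(x*) = 1*8.0^2 - 4*8.0 = 32.0


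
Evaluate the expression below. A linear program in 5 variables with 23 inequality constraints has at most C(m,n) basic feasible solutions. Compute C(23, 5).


Each vertex corresponds to some choice of n active constraints out of m, so the number of vertices is at most C(m, n) = m! / (n!(m-n)!).
m = 23, n = 5
Numerator: 23 * 22 * 21 * 20 * 19
Denominator: 5! = 120
C(23, 5) = 33649


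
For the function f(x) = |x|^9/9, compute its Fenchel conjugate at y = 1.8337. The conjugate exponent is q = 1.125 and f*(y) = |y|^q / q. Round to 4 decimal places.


The conjugate exponent q satisfies 1/p + 1/q = 1.
p = 9, so q = 9/(9 - 1) = 1.125
|y|^q = 1.8337^1.125 = 1.9781
f*(1.8337) = 1.9781 / 1.125 = 1.7583


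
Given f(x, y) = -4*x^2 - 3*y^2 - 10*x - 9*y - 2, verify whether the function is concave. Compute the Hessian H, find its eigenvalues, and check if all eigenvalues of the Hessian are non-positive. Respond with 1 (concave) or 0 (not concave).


The Hessian of f(x,y) = -4*x^2 - 3*y^2 - 10*x - 9*y - 2 is:
H = [[-8, 0], [0, -6]]
Trace = -8 - 6 = -14
Determinant = -8*-6 - (0)^2 = 48
Discriminant = (-14)^2 - 4*48 = 4.0
Eigenvalues: lambda_1 = -8.0, lambda_2 = -6.0
The function is concave.

1


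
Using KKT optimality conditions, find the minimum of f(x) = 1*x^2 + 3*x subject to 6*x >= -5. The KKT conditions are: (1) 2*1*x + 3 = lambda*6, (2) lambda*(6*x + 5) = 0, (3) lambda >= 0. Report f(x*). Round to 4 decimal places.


Step 1: Try lambda = 0 (constraint inactive).
x_unc = -3/(2*1) = -1.5
Check: 6*-1.5 = -9.0 < -5 -- violated!
Step 2: Constraint must be active: 6*x = -5
x* = -5/6 = -0.8333 (rounded; the exact value -5/6 is used below)
lambda = (2*1*(-5/6) + 3)/6 = 0.2222
Step 3: Compute optimal value.
f(x*) = 1*(-5/6)^2 + 3*(-5/6) = -1.8056


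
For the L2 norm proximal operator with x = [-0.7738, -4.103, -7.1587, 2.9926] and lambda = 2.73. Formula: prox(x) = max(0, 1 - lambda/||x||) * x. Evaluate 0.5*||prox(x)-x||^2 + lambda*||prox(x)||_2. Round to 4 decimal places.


Step 1: Compute ||x||.
||x|| = 8.8111
Step 2: Compute scaling factor.
scale = max(0, 1 - 2.73/8.8111) = 0.6902
Step 3: prox(x) = [-0.534, -2.8317, -4.9407, 2.0654]
||prox(x)|| = 6.0811
Step 4: Proximal objective.
0.5*||prox-x||^2 = 3.7265
lambda*||prox|| = 16.6014
Total = 20.3279


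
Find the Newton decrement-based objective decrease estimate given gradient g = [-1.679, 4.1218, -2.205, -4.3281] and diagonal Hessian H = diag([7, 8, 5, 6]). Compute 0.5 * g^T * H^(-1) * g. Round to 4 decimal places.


Step 1: H is diagonal, so H^(-1) * g = [-0.2399, 0.5152, -0.441, -0.7214].
Step 2: g^T H^(-1) g = sum_i g_i^2 / H_ii
  = (-1.679)^2/7 + (4.1218)^2/8 + (-2.205)^2/5 + (-4.3281)^2/6
  = 0.4027 + 2.1237 + 0.9724 + 3.1221 = 6.6209
Step 3: Objective decrease = 0.5 * g^T H^(-1) g = 3.3104


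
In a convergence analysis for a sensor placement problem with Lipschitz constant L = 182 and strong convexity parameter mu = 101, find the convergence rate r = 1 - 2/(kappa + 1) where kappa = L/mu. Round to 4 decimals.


Step 1: Compute the condition number.
kappa = L/mu = 182/101 = 1.802
Step 2: Compute the convergence rate.
r = 1 - 2/(kappa + 1) = 1 - 2*mu/(L + mu) = (L - mu)/(L + mu) = 81/283 = 0.2862


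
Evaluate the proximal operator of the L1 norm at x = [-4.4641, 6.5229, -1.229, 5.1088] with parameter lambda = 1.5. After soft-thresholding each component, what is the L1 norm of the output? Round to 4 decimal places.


Soft-thresholding with lambda = 1.5:
prox(-4.4641) = sign(-4.4641)*max(|-4.4641| - 1.5, 0) = -2.9641
prox(6.5229) = sign(6.5229)*max(|6.5229| - 1.5, 0) = 5.0229
prox(-1.229) = sign(-1.229)*max(|-1.229| - 1.5, 0) = 0.0
prox(5.1088) = sign(5.1088)*max(|5.1088| - 1.5, 0) = 3.6088
prox(x) = [-2.9641, 5.0229, 0.0, 3.6088]
||prox(x)||_1 = 2.9641 + 5.0229 + 0.0 + 3.6088 = 11.5958


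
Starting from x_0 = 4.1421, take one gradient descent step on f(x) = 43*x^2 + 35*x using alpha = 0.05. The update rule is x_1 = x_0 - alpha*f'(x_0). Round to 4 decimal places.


We compute the gradient at x_0 and apply the update.
f'(x) = 86*x + 35
f'(4.1421) = 86*4.1421 + 35 = 391.2206
x_1 = 4.1421 - 0.05*391.2206 = -15.4189


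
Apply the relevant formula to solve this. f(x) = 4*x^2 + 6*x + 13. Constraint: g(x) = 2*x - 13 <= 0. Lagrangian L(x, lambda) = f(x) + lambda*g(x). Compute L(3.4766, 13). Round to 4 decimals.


Step 1: Evaluate f(x).
f(3.4766) = 4*3.4766^2 + 6*3.4766 + 13 = 82.2066
Step 2: Evaluate g(x).
g(3.4766) = 2*3.4766 - 13 = -6.0468
Step 3: Compute Lagrangian.
L = 82.2066 + 13*-6.0468 = 3.5982


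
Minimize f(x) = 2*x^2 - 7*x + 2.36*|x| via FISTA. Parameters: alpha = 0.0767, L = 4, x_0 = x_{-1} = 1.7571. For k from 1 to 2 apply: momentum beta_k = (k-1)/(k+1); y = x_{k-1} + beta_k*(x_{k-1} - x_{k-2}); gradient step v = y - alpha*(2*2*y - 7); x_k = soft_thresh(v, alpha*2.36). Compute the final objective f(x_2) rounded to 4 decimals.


FISTA on f(x) = 2*x^2 - 7*x + 2.36*|x|
L = 4, alpha = 0.0767
Iteration 1: beta = 0.0, y = 1.7571 + 0.0*(1.7571 - 1.7571) = 1.7571
  grad(y) = 0.0284, v = y - alpha*grad = 1.7549
  prox(v) = soft_thresh(1.7549, 0.181) = 1.5739
Iteration 2: beta = 0.3333, y = 1.5739 + 0.3333*(1.5739 - 1.7571) = 1.5128
  grad(y) = -0.9486, v = y - alpha*grad = 1.5856
  prox(v) = soft_thresh(1.5856, 0.181) = 1.4046
f(x_2) = 2*1.4046^2 - 7*1.4046 + 2.36*|1.4046| = -2.5715


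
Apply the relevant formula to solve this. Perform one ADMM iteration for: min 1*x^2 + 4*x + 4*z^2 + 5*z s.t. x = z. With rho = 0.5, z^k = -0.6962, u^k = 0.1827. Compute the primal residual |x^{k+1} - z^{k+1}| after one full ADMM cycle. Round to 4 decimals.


ADMM iteration with rho = 0.5, z^k = -0.6962, u^k = 0.1827
Step 1: x-update.
Minimize 1*x^2 + 4*x + (0.5/2)*(x + 0.6962 + 0.1827)^2
FOC: (2*1 + 0.5)*x = -4 + 0.5*(-0.6962 - 0.1827)
x^{k+1} = -1.7758
Step 2: z-update.
Minimize 4*z^2 + 5*z + (0.5/2)*(-1.7758 - z + 0.1827)^2
FOC: (2*4 + 0.5)*z = -5 + 0.5*(-1.7758 + 0.1827)
z^{k+1} = -0.6819
Step 3: u-update.
u^{k+1} = 0.1827 - 1.7758 + 0.6819 = -0.9111
Step 4: Primal residual = |-1.7758 + 0.6819| = 1.0938


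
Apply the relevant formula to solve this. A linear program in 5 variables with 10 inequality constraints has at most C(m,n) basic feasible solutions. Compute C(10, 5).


Each vertex corresponds to some choice of n active constraints out of m, so the number of vertices is at most C(m, n) = m! / (n!(m-n)!).
m = 10, n = 5
Numerator: 10 * 9 * 8 * 7 * 6
Denominator: 5! = 120
C(10, 5) = 252


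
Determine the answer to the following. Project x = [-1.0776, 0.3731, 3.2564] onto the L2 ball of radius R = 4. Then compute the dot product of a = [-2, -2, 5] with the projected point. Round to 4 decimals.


Step 1: Compute ||x|| (intermediates to 6 decimals).
||x|| = sqrt((-1.0776)^2 + 0.3731^2 + 3.2564^2) = 3.450299
Step 2: Project.
Since ||x|| <= R, proj = x (no scaling needed).
proj(x) = [-1.0776, 0.3731, 3.2564]
Step 3: Dot product.
a^T * proj(x) = -2*(-1.0776) - 2*0.3731 + 5*3.2564 = 17.691


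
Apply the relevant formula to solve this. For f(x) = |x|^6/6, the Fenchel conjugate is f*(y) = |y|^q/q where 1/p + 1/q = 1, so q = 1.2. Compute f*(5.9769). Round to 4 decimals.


The conjugate exponent q satisfies 1/p + 1/q = 1.
p = 6, so q = 6/(6 - 1) = 1.2
|y|^q = 5.9769^1.2 = 8.5462
f*(5.9769) = 8.5462 / 1.2 = 7.1218


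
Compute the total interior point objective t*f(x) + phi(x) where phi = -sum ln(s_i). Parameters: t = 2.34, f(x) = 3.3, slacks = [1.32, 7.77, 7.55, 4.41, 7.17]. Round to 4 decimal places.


Step 1: Compute log-barrier.
ln values: [0.2776, 2.0503, 2.0215, 1.4839, 1.9699]
phi = -(0.2776 + 2.0503 + 2.0215 + 1.4839 + 1.9699) = -7.8032
Step 2: Compute augmented objective.
t*f(x) = 2.34*3.3 = 7.722
Total = 7.722 - 7.8032 = -0.0812


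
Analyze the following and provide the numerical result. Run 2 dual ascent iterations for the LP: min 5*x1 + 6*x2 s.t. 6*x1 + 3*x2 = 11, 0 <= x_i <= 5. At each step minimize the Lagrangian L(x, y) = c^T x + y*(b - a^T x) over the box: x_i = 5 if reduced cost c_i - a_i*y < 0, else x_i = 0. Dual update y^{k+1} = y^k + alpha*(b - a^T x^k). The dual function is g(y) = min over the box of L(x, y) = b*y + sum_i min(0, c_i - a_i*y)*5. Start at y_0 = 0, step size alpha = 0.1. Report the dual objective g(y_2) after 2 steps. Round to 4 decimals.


Dual ascent for LP: min 5*x1 + 6*x2, 6*x1 + 3*x2 = 11, 0 <= x_i <= 5
Step 1: y^k = 0.0, reduced costs: (5.0, 6.0)
  x^k = (0.0, 0.0), subgradient = b - a^T x = 11.0
  y^{k+1} = 0.0 + 0.1*11.0 = 1.1
Step 2: y^k = 1.1, reduced costs: (-1.6, 2.7)
  x^k = (5.0, 0.0), subgradient = b - a^T x = -19.0
  y^{k+1} = 1.1 + 0.1*-19.0 = -0.8
Dual objective at y_2 = -0.8: reduced costs (9.8, 8.4), box minimizer x = (0.0, 0.0)
g(y_2) = b*y + (c1 - a1*y)*x1 + (c2 - a2*y)*x2 = 11*(-0.8) + 9.8*0.0 + 8.4*0.0 = -8.8 + 0.0 + 0.0 = -8.8


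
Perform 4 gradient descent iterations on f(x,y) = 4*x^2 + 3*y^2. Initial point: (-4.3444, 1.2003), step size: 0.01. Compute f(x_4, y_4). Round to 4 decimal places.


Gradient descent on f(x,y) = 4*x^2 + 3*y^2.
Starting point: (-4.3444, 1.2003), alpha = 0.01
Step 1: grad_x = 2*4*-4.3444 = -34.7552, grad_y = 2*3*1.2003 = 7.2018
  x_1 = -4.3444 - 0.01*-34.7552 = -3.9968
  y_1 = 1.2003 - 0.01*7.2018 = 1.1283
Step 2: grad_x = 2*4*-3.9968 = -31.9748, grad_y = 2*3*1.1283 = 6.7697
  x_2 = -3.9968 - 0.01*-31.9748 = -3.6771
  y_2 = 1.1283 - 0.01*6.7697 = 1.0606
Step 3: grad_x = 2*4*-3.6771 = -29.4168, grad_y = 2*3*1.0606 = 6.3635
  x_3 = -3.6771 - 0.01*-29.4168 = -3.3829
  y_3 = 1.0606 - 0.01*6.3635 = 0.9969
Step 4: grad_x = 2*4*-3.3829 = -27.0635, grad_y = 2*3*0.9969 = 5.9817
  x_4 = -3.3829 - 0.01*-27.0635 = -3.1123
  y_4 = 0.9969 - 0.01*5.9817 = 0.9371
f(-3.1123, 0.9371) = 4*(-3.1123)^2 + 3*0.9371^2 = 41.3802


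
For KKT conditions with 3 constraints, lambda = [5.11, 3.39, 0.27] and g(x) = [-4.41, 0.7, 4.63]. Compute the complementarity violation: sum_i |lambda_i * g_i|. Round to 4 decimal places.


KKT complementary slackness check:
lambda_1 * g_1 = 5.11 * -4.41 = -22.5351
lambda_2 * g_2 = 3.39 * 0.7 = 2.373
lambda_3 * g_3 = 0.27 * 4.63 = 1.2501
Total violation = 22.5351 + 2.373 + 1.2501 = 26.1582


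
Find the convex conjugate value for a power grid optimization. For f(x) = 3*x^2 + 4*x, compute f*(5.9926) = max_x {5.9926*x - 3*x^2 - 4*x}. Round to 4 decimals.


f*(y) = sup_x {y*x - a*x^2 - b*x} = sup_x {(y-b)*x - a*x^2}
FOC: (y - b) - 2a*x = 0 => x* = (y - b)/(2a)
x* = (5.9926 - 4)/(2*3) = 0.3321
f*(5.9926) = (y-b)^2/(4a) = (5.9926 - 4)^2/(4*3)
= 3.9705/12 = 0.3309


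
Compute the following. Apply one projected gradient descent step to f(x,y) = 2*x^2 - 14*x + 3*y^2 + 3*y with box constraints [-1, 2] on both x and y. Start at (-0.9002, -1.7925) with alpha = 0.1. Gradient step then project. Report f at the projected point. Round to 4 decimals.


Step 1: Compute gradient at (-0.9002, -1.7925).
grad_x = 2*2*-0.9002 - 14 = -17.6008
grad_y = 2*3*-1.7925 + 3 = -7.755
Step 2: Gradient step.
x_raw = -0.9002 - 0.1*-17.6008 = 0.8599
y_raw = -1.7925 - 0.1*-7.755 = -1.017
Step 3: Project onto [-1, 2].
x_proj = clip(0.8599) = 0.8599
y_proj = clip(-1.017) = -1.0
Step 4: Evaluate f.
f(0.8599, -1.0) = -10.5595


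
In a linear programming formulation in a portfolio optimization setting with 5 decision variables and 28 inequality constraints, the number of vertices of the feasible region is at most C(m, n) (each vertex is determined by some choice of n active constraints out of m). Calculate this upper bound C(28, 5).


Each vertex corresponds to some choice of n active constraints out of m, so the number of vertices is at most C(m, n) = m! / (n!(m-n)!).
m = 28, n = 5
Numerator: 28 * 27 * 26 * 25 * 24
Denominator: 5! = 120
C(28, 5) = 98280


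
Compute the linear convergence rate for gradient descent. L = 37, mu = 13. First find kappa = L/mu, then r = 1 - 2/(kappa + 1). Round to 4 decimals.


Step 1: Compute the condition number.
kappa = L/mu = 37/13 = 2.8462
Step 2: Compute the convergence rate.
r = 1 - 2/(kappa + 1) = 1 - 2*mu/(L + mu) = (L - mu)/(L + mu) = 24/50 = 0.48


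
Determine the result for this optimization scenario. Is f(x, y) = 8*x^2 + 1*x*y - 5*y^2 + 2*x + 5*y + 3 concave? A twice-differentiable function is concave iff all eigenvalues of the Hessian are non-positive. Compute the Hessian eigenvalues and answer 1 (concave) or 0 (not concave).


The Hessian of f(x,y) = 8*x^2 + 1*x*y - 5*y^2 + 2*x + 5*y + 3 is:
H = [[16, 1], [1, -10]]
Trace = 16 - 10 = 6
Determinant = 16*-10 - (1)^2 = -161
Discriminant = (6)^2 - 4*-161 = 680.0
Eigenvalues: lambda_1 = -10.0384, lambda_2 = 16.0384
The function is not concave.

0


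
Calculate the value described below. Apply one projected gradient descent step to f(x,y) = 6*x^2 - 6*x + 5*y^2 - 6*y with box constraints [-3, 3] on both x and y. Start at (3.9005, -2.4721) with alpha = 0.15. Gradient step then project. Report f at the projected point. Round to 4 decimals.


Step 1: Compute gradient at (3.9005, -2.4721).
grad_x = 2*6*3.9005 - 6 = 40.806
grad_y = 2*5*-2.4721 - 6 = -30.721
Step 2: Gradient step.
x_raw = 3.9005 - 0.15*40.806 = -2.2204
y_raw = -2.4721 - 0.15*-30.721 = 2.1361
Step 3: Project onto [-3, 3].
x_proj = clip(-2.2204) = -2.2204
y_proj = clip(2.1361) = 2.1361
Step 4: Evaluate f.
f(-2.2204, 2.1361) = 52.9007


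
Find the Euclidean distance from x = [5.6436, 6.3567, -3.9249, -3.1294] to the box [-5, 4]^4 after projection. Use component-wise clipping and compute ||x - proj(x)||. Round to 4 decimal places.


Project each component onto [-5, 4].
clip(5.6436) = 4.0, clip(6.3567) = 4.0, clip(-3.9249) = -3.9249, clip(-3.1294) = -3.1294
Projection = [4.0, 4.0, -3.9249, -3.1294]
Squared diffs: [2.7014, 5.554, 0.0, 0.0]
Distance = sqrt(8.2554) = 2.8732


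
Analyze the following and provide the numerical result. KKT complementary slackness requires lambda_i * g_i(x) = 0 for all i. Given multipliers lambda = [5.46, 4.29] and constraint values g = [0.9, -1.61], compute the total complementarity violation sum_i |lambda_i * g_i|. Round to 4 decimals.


KKT complementary slackness check:
lambda_1 * g_1 = 5.46 * 0.9 = 4.914
lambda_2 * g_2 = 4.29 * -1.61 = -6.9069
Total violation = 4.914 + 6.9069 = 11.8209


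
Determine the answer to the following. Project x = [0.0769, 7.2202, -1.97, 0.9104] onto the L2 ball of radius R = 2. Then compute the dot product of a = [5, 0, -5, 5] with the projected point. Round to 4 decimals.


Step 1: Compute ||x|| (intermediates to 6 decimals).
||x|| = sqrt(0.0769^2 + 7.2202^2 + (-1.97)^2 + 0.9104^2) = 7.53969
Step 2: Project.
Since ||x|| > R, scale = R/||x|| = 2/7.53969 = 0.265263, proj(x) = scale * x
proj(x) = [0.020399, 1.915252, -0.522568, 0.241495]
Step 3: Dot product.
a^T * proj(x) = 5*0.020399 + 0*1.915252 - 5*(-0.522568) + 5*0.241495 = 3.9223


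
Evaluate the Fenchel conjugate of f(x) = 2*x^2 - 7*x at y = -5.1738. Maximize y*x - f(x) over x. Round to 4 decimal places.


f*(y) = sup_x {y*x - a*x^2 - b*x} = sup_x {(y-b)*x - a*x^2}
FOC: (y - b) - 2a*x = 0 => x* = (y - b)/(2a)
x* = (-5.1738 + 7)/(2*2) = 0.4566
f*(-5.1738) = (y-b)^2/(4a) = (-5.1738 + 7)^2/(4*2)
= 3.335/8 = 0.4169


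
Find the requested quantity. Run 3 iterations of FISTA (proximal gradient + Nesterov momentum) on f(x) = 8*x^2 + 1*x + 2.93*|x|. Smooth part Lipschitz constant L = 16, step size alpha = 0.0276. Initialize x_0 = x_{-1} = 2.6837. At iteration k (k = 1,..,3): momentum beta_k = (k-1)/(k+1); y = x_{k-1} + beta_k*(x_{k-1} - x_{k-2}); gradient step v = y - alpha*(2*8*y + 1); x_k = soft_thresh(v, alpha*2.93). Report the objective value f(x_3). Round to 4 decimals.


FISTA on f(x) = 8*x^2 + 1*x + 2.93*|x|
L = 16, alpha = 0.0276
Iteration 1: beta = 0.0, y = 2.6837 + 0.0*(2.6837 - 2.6837) = 2.6837
  grad(y) = 43.9392, v = y - alpha*grad = 1.471
  prox(v) = soft_thresh(1.471, 0.0809) = 1.3901
Iteration 2: beta = 0.3333, y = 1.3901 + 0.3333*(1.3901 - 2.6837) = 0.9589
  grad(y) = 16.3426, v = y - alpha*grad = 0.5079
  prox(v) = soft_thresh(0.5079, 0.0809) = 0.427
Iteration 3: beta = 0.5, y = 0.427 + 0.5*(0.427 - 1.3901) = -0.0546
  grad(y) = 0.1269, v = y - alpha*grad = -0.0581
  prox(v) = soft_thresh(-0.0581, 0.0809) = 0.0
f(x_3) = 8*0.0^2 + 1*0.0 + 2.93*|0.0| = 0.0


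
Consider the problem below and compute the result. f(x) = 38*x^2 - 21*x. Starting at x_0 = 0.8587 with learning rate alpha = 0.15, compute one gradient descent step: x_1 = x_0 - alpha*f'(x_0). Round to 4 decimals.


We compute the gradient at x_0 and apply the update.
f'(x) = 76*x - 21
f'(0.8587) = 76*0.8587 - 21 = 44.2612
x_1 = 0.8587 - 0.15*44.2612 = -5.7805


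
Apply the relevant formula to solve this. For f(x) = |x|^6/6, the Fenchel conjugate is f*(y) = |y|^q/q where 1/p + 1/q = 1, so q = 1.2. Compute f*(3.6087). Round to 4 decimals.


The conjugate exponent q satisfies 1/p + 1/q = 1.
p = 6, so q = 6/(6 - 1) = 1.2
|y|^q = 3.6087^1.2 = 4.6647
f*(3.6087) = 4.6647 / 1.2 = 3.8872


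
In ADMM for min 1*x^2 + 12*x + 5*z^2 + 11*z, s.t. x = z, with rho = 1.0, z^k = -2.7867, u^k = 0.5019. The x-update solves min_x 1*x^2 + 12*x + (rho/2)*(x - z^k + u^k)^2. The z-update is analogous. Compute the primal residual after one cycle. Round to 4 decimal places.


ADMM iteration with rho = 1.0, z^k = -2.7867, u^k = 0.5019
Step 1: x-update.
Minimize 1*x^2 + 12*x + (1.0/2)*(x + 2.7867 + 0.5019)^2
FOC: (2*1 + 1.0)*x = -12 + 1.0*(-2.7867 - 0.5019)
x^{k+1} = -5.0962
Step 2: z-update.
Minimize 5*z^2 + 11*z + (1.0/2)*(-5.0962 - z + 0.5019)^2
FOC: (2*5 + 1.0)*z = -11 + 1.0*(-5.0962 + 0.5019)
z^{k+1} = -1.4177
Step 3: u-update.
u^{k+1} = 0.5019 - 5.0962 + 1.4177 = -3.1766
Step 4: Primal residual = |-5.0962 + 1.4177| = 3.6785


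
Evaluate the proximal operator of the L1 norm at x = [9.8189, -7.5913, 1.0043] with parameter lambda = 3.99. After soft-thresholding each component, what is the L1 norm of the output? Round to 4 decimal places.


Soft-thresholding with lambda = 3.99:
prox(9.8189) = sign(9.8189)*max(|9.8189| - 3.99, 0) = 5.8289
prox(-7.5913) = sign(-7.5913)*max(|-7.5913| - 3.99, 0) = -3.6013
prox(1.0043) = sign(1.0043)*max(|1.0043| - 3.99, 0) = 0.0
prox(x) = [5.8289, -3.6013, 0.0]
||prox(x)||_1 = 5.8289 + 3.6013 + 0.0 = 9.4302


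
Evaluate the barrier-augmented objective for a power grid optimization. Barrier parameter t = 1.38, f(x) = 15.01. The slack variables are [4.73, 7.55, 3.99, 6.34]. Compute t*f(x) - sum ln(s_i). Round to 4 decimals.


Step 1: Compute log-barrier.
ln values: [1.5539, 2.0215, 1.3838, 1.8469]
phi = -(1.5539 + 2.0215 + 1.3838 + 1.8469) = -6.8061
Step 2: Compute augmented objective.
t*f(x) = 1.38*15.01 = 20.7138
Total = 20.7138 - 6.8061 = 13.9077


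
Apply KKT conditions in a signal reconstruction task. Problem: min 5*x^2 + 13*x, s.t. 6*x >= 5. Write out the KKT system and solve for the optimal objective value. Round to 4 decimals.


Step 1: Try lambda = 0 (constraint inactive).
x_unc = -13/(2*5) = -1.3
Check: 6*-1.3 = -7.8 < 5 -- violated!
Step 2: Constraint must be active: 6*x = 5
x* = 5/6 = 0.8333 (rounded; the exact value 5/6 is used below)
lambda = (2*5*(5/6) + 13)/6 = 3.5556
Step 3: Compute optimal value.
f(x*) = 5*(5/6)^2 + 13*(5/6) = 14.3056


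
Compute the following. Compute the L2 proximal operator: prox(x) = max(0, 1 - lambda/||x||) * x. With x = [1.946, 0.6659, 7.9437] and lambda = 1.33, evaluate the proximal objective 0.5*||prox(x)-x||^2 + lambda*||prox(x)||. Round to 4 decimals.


Step 1: Compute ||x||.
||x|| = 8.2057
Step 2: Compute scaling factor.
scale = max(0, 1 - 1.33/8.2057) = 0.8379
Step 3: prox(x) = [1.6306, 0.558, 6.6562]
||prox(x)|| = 6.8757
Step 4: Proximal objective.
0.5*||prox-x||^2 = 0.8845
lambda*||prox|| = 9.1447
Total = 10.0291


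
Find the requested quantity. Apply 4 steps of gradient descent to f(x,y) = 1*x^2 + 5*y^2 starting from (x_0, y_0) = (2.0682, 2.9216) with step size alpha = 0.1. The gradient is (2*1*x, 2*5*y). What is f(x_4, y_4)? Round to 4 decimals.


Gradient descent on f(x,y) = 1*x^2 + 5*y^2.
Starting point: (2.0682, 2.9216), alpha = 0.1
Step 1: grad_x = 2*1*2.0682 = 4.1364, grad_y = 2*5*2.9216 = 29.216
  x_1 = 2.0682 - 0.1*4.1364 = 1.6546
  y_1 = 2.9216 - 0.1*29.216 = 0.0
Step 2: grad_x = 2*1*1.6546 = 3.3091, grad_y = 2*5*0.0 = 0.0
  x_2 = 1.6546 - 0.1*3.3091 = 1.3236
  y_2 = 0.0 - 0.1*0.0 = 0.0
Step 3: grad_x = 2*1*1.3236 = 2.6473, grad_y = 2*5*0.0 = 0.0
  x_3 = 1.3236 - 0.1*2.6473 = 1.0589
  y_3 = 0.0 - 0.1*0.0 = 0.0
Step 4: grad_x = 2*1*1.0589 = 2.1178, grad_y = 2*5*0.0 = 0.0
  x_4 = 1.0589 - 0.1*2.1178 = 0.8471
  y_4 = 0.0 - 0.1*0.0 = 0.0
f(0.8471, 0.0) = 1*0.8471^2 + 5*0.0^2 = 0.7176


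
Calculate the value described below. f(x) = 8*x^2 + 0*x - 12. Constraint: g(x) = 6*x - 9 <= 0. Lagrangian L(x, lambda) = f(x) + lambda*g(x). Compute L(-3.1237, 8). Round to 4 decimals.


Step 1: Evaluate f(x).
f(-3.1237) = 8*(-3.1237)^2 + 0*(-3.1237) - 12 = 66.06
Step 2: Evaluate g(x).
g(-3.1237) = 6*-3.1237 - 9 = -27.7422
Step 3: Compute Lagrangian.
L = 66.06 + 8*-27.7422 = -155.8776


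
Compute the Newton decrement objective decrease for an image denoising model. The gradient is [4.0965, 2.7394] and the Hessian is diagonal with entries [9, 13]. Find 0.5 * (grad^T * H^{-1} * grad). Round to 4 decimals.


Step 1: H is diagonal, so H^(-1) * g = [0.4552, 0.2107].
Step 2: g^T H^(-1) g = sum_i g_i^2 / H_ii
  = (4.0965)^2/9 + (2.7394)^2/13
  = 1.8646 + 0.5773 = 2.4418
Step 3: Objective decrease = 0.5 * g^T H^(-1) g = 1.2209


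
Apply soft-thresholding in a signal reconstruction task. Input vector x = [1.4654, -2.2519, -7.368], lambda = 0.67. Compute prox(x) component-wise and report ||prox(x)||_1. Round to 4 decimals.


Soft-thresholding with lambda = 0.67:
prox(1.4654) = sign(1.4654)*max(|1.4654| - 0.67, 0) = 0.7954
prox(-2.2519) = sign(-2.2519)*max(|-2.2519| - 0.67, 0) = -1.5819
prox(-7.368) = sign(-7.368)*max(|-7.368| - 0.67, 0) = -6.698
prox(x) = [0.7954, -1.5819, -6.698]
||prox(x)||_1 = 0.7954 + 1.5819 + 6.698 = 9.0753


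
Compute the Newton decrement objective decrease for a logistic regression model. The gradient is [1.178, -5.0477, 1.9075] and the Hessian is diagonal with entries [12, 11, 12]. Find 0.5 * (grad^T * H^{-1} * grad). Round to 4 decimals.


Step 1: H is diagonal, so H^(-1) * g = [0.0982, -0.4589, 0.159].
Step 2: g^T H^(-1) g = sum_i g_i^2 / H_ii
  = (1.178)^2/12 + (-5.0477)^2/11 + (1.9075)^2/12
  = 0.1156 + 2.3163 + 0.3032 = 2.7352
Step 3: Objective decrease = 0.5 * g^T H^(-1) g = 1.3676


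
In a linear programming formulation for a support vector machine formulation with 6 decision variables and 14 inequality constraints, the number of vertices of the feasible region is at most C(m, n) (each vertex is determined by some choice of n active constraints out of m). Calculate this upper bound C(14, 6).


Each vertex corresponds to some choice of n active constraints out of m, so the number of vertices is at most C(m, n) = m! / (n!(m-n)!).
m = 14, n = 6
Numerator: 14 * 13 * 12 * 11 * 10 * 9
Denominator: 6! = 720
C(14, 6) = 3003


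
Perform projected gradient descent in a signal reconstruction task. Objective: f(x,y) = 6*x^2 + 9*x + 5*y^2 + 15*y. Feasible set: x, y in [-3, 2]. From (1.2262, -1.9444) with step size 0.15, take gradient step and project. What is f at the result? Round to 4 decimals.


Step 1: Compute gradient at (1.2262, -1.9444).
grad_x = 2*6*1.2262 + 9 = 23.7144
grad_y = 2*5*-1.9444 + 15 = -4.444
Step 2: Gradient step.
x_raw = 1.2262 - 0.15*23.7144 = -2.331
y_raw = -1.9444 - 0.15*-4.444 = -1.2778
Step 3: Project onto [-3, 2].
x_proj = clip(-2.331) = -2.331
y_proj = clip(-1.2778) = -1.2778
Step 4: Evaluate f.
f(-2.331, -1.2778) = 0.6185


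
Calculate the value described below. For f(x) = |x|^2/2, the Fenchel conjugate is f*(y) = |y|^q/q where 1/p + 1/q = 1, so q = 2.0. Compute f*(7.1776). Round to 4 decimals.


The conjugate exponent q satisfies 1/p + 1/q = 1.
p = 2, so q = 2/(2 - 1) = 2.0
|y|^q = 7.1776^2.0 = 51.5179
f*(7.1776) = 51.5179 / 2.0 = 25.759


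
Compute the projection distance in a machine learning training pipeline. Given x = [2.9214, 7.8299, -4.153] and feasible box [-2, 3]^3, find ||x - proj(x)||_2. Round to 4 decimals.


Project each component onto [-2, 3].
clip(2.9214) = 2.9214, clip(7.8299) = 3.0, clip(-4.153) = -2.0
Projection = [2.9214, 3.0, -2.0]
Squared diffs: [0.0, 23.3279, 4.6354]
Distance = sqrt(27.9633) = 5.288


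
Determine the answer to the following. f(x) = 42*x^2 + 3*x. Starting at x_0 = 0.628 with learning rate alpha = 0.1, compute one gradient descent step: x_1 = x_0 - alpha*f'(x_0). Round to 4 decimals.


We compute the gradient at x_0 and apply the update.
f'(x) = 84*x + 3
f'(0.628) = 84*0.628 + 3 = 55.752
x_1 = 0.628 - 0.1*55.752 = -4.9472


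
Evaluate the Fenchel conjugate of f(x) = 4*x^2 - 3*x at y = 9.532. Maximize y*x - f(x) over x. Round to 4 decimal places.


f*(y) = sup_x {y*x - a*x^2 - b*x} = sup_x {(y-b)*x - a*x^2}
FOC: (y - b) - 2a*x = 0 => x* = (y - b)/(2a)
x* = (9.532 + 3)/(2*4) = 1.5665
f*(9.532) = (y-b)^2/(4a) = (9.532 + 3)^2/(4*4)
= 157.051/16 = 9.8157


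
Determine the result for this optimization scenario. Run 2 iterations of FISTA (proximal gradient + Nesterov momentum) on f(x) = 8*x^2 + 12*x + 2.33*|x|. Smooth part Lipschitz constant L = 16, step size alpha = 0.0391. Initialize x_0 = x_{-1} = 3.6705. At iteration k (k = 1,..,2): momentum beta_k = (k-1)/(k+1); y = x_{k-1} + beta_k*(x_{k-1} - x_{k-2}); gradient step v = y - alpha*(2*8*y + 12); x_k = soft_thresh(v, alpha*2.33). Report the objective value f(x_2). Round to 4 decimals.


FISTA on f(x) = 8*x^2 + 12*x + 2.33*|x|
L = 16, alpha = 0.0391
Iteration 1: beta = 0.0, y = 3.6705 + 0.0*(3.6705 - 3.6705) = 3.6705
  grad(y) = 70.728, v = y - alpha*grad = 0.905
  prox(v) = soft_thresh(0.905, 0.0911) = 0.8139
Iteration 2: beta = 0.3333, y = 0.8139 + 0.3333*(0.8139 - 3.6705) = -0.1383
  grad(y) = 9.7879, v = y - alpha*grad = -0.521
  prox(v) = soft_thresh(-0.521, 0.0911) = -0.4299
f(x_2) = 8*(-0.4299)^2 + 12*(-0.4299) + 2.33*|-0.4299| = -2.6785


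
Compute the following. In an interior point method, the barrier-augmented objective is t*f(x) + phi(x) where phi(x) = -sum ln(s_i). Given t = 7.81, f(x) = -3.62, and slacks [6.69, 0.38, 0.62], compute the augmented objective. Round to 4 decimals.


Step 1: Compute log-barrier.
ln values: [1.9006, -0.9676, -0.478]
phi = -(1.9006 - 0.9676 - 0.478) = -0.455
Step 2: Compute augmented objective.
t*f(x) = 7.81*-3.62 = -28.2722
Total = -28.2722 - 0.455 = -28.7272


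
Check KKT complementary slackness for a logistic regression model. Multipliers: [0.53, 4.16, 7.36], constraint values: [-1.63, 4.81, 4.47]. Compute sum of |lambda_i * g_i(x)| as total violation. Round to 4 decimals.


KKT complementary slackness check:
lambda_1 * g_1 = 0.53 * -1.63 = -0.8639
lambda_2 * g_2 = 4.16 * 4.81 = 20.0096
lambda_3 * g_3 = 7.36 * 4.47 = 32.8992
Total violation = 0.8639 + 20.0096 + 32.8992 = 53.7727


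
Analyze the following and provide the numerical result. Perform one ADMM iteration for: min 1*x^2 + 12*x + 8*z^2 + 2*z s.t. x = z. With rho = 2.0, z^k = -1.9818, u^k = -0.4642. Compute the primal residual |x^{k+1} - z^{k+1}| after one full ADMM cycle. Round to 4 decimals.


ADMM iteration with rho = 2.0, z^k = -1.9818, u^k = -0.4642
Step 1: x-update.
Minimize 1*x^2 + 12*x + (2.0/2)*(x + 1.9818 - 0.4642)^2
FOC: (2*1 + 2.0)*x = -12 + 2.0*(-1.9818 + 0.4642)
x^{k+1} = -3.7588
Step 2: z-update.
Minimize 8*z^2 + 2*z + (2.0/2)*(-3.7588 - z - 0.4642)^2
FOC: (2*8 + 2.0)*z = -2 + 2.0*(-3.7588 - 0.4642)
z^{k+1} = -0.5803
Step 3: u-update.
u^{k+1} = -0.4642 - 3.7588 + 0.5803 = -3.6427
Step 4: Primal residual = |-3.7588 + 0.5803| = 3.1785
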